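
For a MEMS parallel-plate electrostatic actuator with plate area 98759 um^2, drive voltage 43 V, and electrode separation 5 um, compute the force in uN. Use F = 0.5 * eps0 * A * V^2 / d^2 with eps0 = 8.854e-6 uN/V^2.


Step 1: Identify parameters.
eps0 = 8.854e-6 uN/V^2, A = 98759 um^2, V = 43 V, d = 5 um
Step 2: Compute V^2 = 43^2 = 1849
Step 3: Compute d^2 = 5^2 = 25
Step 4: F = 0.5 * 8.854e-6 * 98759 * 1849 / 25
F = 32.336 uN


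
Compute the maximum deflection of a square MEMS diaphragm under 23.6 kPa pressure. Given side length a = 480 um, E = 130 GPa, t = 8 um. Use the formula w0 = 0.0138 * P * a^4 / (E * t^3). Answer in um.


Step 1: Convert pressure to compatible units (E is in GPa, so P in GPa).
P = 23.6 kPa = 23.6e-6 GPa
Step 2: Compute numerator: 0.0138 * P * a^4.
a^4 = 480^4 = 53084160000
numerator = 0.0138 * 23.6e-6 * 53084160000 = 1.72884e+04
Step 3: Compute denominator: E * t^3 = 130 * 8^3 = 66560
Step 4: w0 = numerator / denominator = 1.72884e+04 / 66560 = 0.2597 um


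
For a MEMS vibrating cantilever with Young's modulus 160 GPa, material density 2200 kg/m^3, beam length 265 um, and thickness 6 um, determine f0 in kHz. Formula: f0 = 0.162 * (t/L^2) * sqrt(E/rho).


Step 1: Convert units to SI.
t_SI = 6e-6 m, L_SI = 265e-6 m
Step 2: Calculate sqrt(E/rho).
sqrt(160e9 / 2200) = 8528.03 m/s
Step 3: Compute f0.
f0 = 0.162 * 6e-6 / (265e-6)^2 * 8528.03 = 118038.4 Hz = 118.04 kHz


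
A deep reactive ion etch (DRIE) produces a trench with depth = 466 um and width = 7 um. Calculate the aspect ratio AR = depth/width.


Step 1: AR = depth / width
Step 2: AR = 466 / 7
AR = 66.6


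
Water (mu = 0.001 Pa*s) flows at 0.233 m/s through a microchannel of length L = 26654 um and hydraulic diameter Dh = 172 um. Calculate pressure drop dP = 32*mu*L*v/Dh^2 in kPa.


Step 1: Convert to SI: L = 26654e-6 m, Dh = 172e-6 m
Step 2: dP = 32 * 0.001 * 26654e-6 * 0.233 / (172e-6)^2
Step 3: dP = 6717.56 Pa
Step 4: Convert to kPa: dP = 6.72 kPa


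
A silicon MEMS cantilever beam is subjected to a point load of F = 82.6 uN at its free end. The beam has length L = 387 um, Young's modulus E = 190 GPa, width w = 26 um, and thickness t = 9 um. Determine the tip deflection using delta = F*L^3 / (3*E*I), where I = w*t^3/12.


Step 1: Calculate the second moment of area.
I = w * t^3 / 12 = 26 * 9^3 / 12 = 1579.5 um^4
Step 2: Convert E to consistent units (1 GPa = 1000 uN/um^2).
E = 190 GPa = 190000 uN/um^2
Step 3: Calculate tip deflection.
delta = F * L^3 / (3 * E * I)
delta = 82.6 * 387^3 / (3 * 190000 * 1579.5)
delta = 5.3176 um


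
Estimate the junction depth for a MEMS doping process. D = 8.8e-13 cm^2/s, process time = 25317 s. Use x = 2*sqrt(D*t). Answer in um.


Step 1: Compute D*t = 8.8e-13 * 25317 = 2.227896e-08 cm^2
Step 2: sqrt(D*t) = 1.49261e-04 cm
Step 3: x = 2 * 1.49261e-04 cm = 2.98522e-04 cm
Step 4: Convert to um (1 cm = 1e4 um): x = 2.985 um


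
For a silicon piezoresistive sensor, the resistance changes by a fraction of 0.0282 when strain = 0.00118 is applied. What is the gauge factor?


Step 1: Identify values.
dR/R = 0.0282, strain = 0.00118
Step 2: GF = (dR/R) / strain = 0.0282 / 0.00118
GF = 23.9


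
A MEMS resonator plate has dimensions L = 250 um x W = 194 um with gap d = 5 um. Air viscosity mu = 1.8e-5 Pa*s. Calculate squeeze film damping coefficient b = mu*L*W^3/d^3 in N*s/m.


Step 1: Convert to SI.
L = 250e-6 m, W = 194e-6 m, d = 5e-6 m
Step 2: W^3 = (194e-6)^3 = 7.30e-12 m^3
Step 3: d^3 = (5e-6)^3 = 1.25e-16 m^3
Step 4: b = 1.8e-5 * 250e-6 * 7.30e-12 / 1.25e-16
b = 2.63e-04 N*s/m


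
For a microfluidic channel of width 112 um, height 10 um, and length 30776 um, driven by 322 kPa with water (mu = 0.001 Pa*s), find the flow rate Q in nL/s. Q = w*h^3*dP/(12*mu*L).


Step 1: Convert all dimensions to SI (meters).
w = 112e-6 m, h = 10e-6 m, L = 30776e-6 m, dP = 322e3 Pa
Step 2: Q = w * h^3 * dP / (12 * mu * L)
Q = 112e-6 * (10e-6)^3 * 322e3 / (12 * 0.001 * 30776e-6) = 9.765185e-11 m^3/s
Step 3: Convert Q from m^3/s to nL/s (1 m^3 = 1e12 nL, so multiply by 1e12).
Q = 97.652 nL/s


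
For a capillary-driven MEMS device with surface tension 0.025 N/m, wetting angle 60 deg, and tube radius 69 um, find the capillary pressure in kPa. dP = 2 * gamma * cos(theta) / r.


Step 1: cos(60 deg) = 0.5
Step 2: Convert r to m: r = 69e-6 m
Step 3: dP = 2 * 0.025 * 0.5 / 69e-6 = 362.3 Pa
Step 4: Convert Pa to kPa (divide by 1000).
dP = 0.36 kPa


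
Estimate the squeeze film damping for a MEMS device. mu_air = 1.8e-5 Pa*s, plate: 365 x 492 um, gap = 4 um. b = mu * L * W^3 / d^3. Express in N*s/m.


Step 1: Convert to SI.
L = 365e-6 m, W = 492e-6 m, d = 4e-6 m
Step 2: W^3 = (492e-6)^3 = 1.19e-10 m^3
Step 3: d^3 = (4e-6)^3 = 6.40e-17 m^3
Step 4: b = 1.8e-5 * 365e-6 * 1.19e-10 / 6.40e-17
b = 1.22e-02 N*s/m


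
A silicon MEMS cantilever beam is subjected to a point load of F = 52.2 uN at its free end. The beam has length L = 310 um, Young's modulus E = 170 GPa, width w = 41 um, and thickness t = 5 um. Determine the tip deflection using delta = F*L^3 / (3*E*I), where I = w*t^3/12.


Step 1: Calculate the second moment of area.
I = w * t^3 / 12 = 41 * 5^3 / 12 = 427.0833 um^4
Step 2: Convert E to consistent units (1 GPa = 1000 uN/um^2).
E = 170 GPa = 170000 uN/um^2
Step 3: Calculate tip deflection.
delta = F * L^3 / (3 * E * I)
delta = 52.2 * 310^3 / (3 * 170000 * 427.0833)
delta = 7.1396 um


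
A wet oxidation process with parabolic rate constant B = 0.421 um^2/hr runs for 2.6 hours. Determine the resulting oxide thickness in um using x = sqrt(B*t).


Step 1: Compute B*t = 0.421 * 2.6 = 1.0946
Step 2: x = sqrt(1.0946)
x = 1.046 um


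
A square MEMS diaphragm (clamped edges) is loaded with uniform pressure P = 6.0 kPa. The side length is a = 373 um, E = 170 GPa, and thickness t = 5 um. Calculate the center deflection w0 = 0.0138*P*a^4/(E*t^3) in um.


Step 1: Convert pressure to compatible units (E is in GPa, so P in GPa).
P = 6.0 kPa = 6.0e-6 GPa
Step 2: Compute numerator: 0.0138 * P * a^4.
a^4 = 373^4 = 19356878641
numerator = 0.0138 * 6.0e-6 * 19356878641 = 1.6027e+03
Step 3: Compute denominator: E * t^3 = 170 * 5^3 = 21250
Step 4: w0 = numerator / denominator = 1.6027e+03 / 21250 = 0.0754 um


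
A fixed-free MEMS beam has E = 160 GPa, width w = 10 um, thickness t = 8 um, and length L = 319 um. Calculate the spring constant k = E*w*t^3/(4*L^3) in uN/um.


Step 1: Convert E to consistent units (1 GPa = 1000 uN/um^2).
E = 160 GPa = 160000 uN/um^2
Step 2: Compute t^3 = 8^3 = 512
Step 3: Compute L^3 = 319^3 = 32461759
Step 4: k = 160000 * 10 * 512 / (4 * 32461759)
k = 6.309 uN/um


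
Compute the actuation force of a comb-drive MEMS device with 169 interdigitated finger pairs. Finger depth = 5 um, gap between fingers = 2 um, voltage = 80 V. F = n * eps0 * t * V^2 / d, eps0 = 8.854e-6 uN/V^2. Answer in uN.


Step 1: Parameters: n=169, eps0=8.854e-6 uN/V^2, t=5 um, V=80 V, d=2 um
Step 2: V^2 = 6400
Step 3: F = 169 * 8.854e-6 * 5 * 6400 / 2
F = 23.941 uN


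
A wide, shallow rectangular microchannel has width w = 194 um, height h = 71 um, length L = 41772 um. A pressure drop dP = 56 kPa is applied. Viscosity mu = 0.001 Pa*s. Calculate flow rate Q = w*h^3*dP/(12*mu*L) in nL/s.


Step 1: Convert all dimensions to SI (meters).
w = 194e-6 m, h = 71e-6 m, L = 41772e-6 m, dP = 56e3 Pa
Step 2: Q = w * h^3 * dP / (12 * mu * L)
Q = 194e-6 * (71e-6)^3 * 56e3 / (12 * 0.001 * 41772e-6) = 7.7570803e-09 m^3/s
Step 3: Convert Q from m^3/s to nL/s (1 m^3 = 1e12 nL, so multiply by 1e12).
Q = 7757.08 nL/s


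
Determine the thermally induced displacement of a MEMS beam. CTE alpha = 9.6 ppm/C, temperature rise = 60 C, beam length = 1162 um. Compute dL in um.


Step 1: Convert CTE: alpha = 9.6 ppm/C = 9.6e-6 /C
Step 2: dL = 9.6e-6 * 60 * 1162
dL = 0.6693 um


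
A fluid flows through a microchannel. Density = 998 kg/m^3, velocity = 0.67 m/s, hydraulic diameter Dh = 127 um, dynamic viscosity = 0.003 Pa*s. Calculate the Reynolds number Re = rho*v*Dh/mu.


Step 1: Convert Dh to meters: Dh = 127e-6 m
Step 2: Re = rho * v * Dh / mu
Re = 998 * 0.67 * 127e-6 / 0.003
Re = 28.307


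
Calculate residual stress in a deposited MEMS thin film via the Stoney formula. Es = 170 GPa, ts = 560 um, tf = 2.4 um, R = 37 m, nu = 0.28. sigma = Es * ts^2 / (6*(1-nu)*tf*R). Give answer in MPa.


Step 1: Compute numerator: Es * ts^2 = 170 * 560^2 = 53312000 (GPa*um^2)
Step 2: Compute denominator (R in um): 6*(1-nu)*tf*R = 6*0.72*2.4*37e6 = 383616000.0 (um^2)
Step 3: sigma (GPa) = 53312000 / 383616000.0 = 1.38972e-01 GPa
Step 4: Convert to MPa (x1000): sigma = 139.0 MPa


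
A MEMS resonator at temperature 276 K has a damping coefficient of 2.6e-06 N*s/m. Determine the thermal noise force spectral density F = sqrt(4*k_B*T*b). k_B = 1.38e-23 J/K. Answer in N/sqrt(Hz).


Step 1: Compute 4 * k_B * T * b
= 4 * 1.38e-23 * 276 * 2.6e-06
= 3.9612e-26 N^2/Hz
Step 2: F_noise = sqrt(3.9612e-26)
F_noise = 1.99e-13 N/sqrt(Hz)


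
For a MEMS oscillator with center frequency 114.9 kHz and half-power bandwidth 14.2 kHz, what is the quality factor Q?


Step 1: Q = f0 / bandwidth
Step 2: Q = 114.9 / 14.2
Q = 8.1


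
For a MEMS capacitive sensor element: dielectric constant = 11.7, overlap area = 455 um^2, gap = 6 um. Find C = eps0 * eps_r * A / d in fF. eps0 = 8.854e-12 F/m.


Step 1: Convert area to m^2: A = 455e-12 m^2
Step 2: Convert gap to m: d = 6e-6 m
Step 3: C = eps0 * eps_r * A / d
C = 8.854e-12 * 11.7 * 455e-12 / 6e-6
Step 4: Convert to fF (multiply by 1e15).
C = 7.86 fF


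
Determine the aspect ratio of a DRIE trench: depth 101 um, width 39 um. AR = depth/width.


Step 1: AR = depth / width
Step 2: AR = 101 / 39
AR = 2.6


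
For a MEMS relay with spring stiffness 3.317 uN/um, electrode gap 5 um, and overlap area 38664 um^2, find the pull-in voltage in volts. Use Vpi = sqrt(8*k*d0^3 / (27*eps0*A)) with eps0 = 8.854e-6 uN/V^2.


Step 1: Compute numerator: 8 * k * d0^3 = 8 * 3.317 * 5^3 = 3317.0
Step 2: Compute denominator: 27 * eps0 * A = 27 * 8.854e-6 * 38664 = 9.242939
Step 3: Vpi = sqrt(3317.0 / 9.242939)
Vpi = 18.94 V


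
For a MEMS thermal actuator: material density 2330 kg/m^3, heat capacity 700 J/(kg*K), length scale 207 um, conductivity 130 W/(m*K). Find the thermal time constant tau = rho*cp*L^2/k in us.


Step 1: Convert L to m: L = 207e-6 m
Step 2: L^2 = (207e-6)^2 = 4.2849e-08 m^2
Step 3: tau = 2330 * 700 * 4.2849e-08 / 130 = 5.375901e-04 s
Step 4: Convert to microseconds (multiply by 1e6).
tau = 537.59 us


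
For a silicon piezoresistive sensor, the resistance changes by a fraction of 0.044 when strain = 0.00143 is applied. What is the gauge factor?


Step 1: Identify values.
dR/R = 0.044, strain = 0.00143
Step 2: GF = (dR/R) / strain = 0.044 / 0.00143
GF = 30.8


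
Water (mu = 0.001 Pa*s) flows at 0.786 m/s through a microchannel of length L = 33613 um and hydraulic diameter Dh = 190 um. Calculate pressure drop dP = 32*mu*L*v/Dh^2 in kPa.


Step 1: Convert to SI: L = 33613e-6 m, Dh = 190e-6 m
Step 2: dP = 32 * 0.001 * 33613e-6 * 0.786 / (190e-6)^2
Step 3: dP = 23419.23 Pa
Step 4: Convert to kPa: dP = 23.42 kPa


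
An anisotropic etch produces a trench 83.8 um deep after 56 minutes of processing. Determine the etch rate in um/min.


Step 1: Etch rate = depth / time
Step 2: rate = 83.8 / 56
rate = 1.496 um/min


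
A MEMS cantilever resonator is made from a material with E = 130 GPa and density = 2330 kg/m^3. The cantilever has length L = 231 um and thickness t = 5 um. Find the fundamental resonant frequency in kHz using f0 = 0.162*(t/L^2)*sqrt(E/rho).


Step 1: Convert units to SI.
t_SI = 5e-6 m, L_SI = 231e-6 m
Step 2: Calculate sqrt(E/rho).
sqrt(130e9 / 2330) = 7469.54 m/s
Step 3: Compute f0.
f0 = 0.162 * 5e-6 / (231e-6)^2 * 7469.54 = 113384.8 Hz = 113.38 kHz


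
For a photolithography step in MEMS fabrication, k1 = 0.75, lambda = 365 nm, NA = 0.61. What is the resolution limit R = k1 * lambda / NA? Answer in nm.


Step 1: Identify values: k1 = 0.75, lambda = 365 nm, NA = 0.61
Step 2: R = k1 * lambda / NA
R = 0.75 * 365 / 0.61
R = 448.8 nm


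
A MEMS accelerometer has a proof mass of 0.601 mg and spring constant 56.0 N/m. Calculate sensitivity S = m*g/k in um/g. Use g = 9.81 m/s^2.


Step 1: Convert mass: m = 0.601 mg = 6.01e-07 kg
Step 2: S = m * g / k = 6.01e-07 * 9.81 / 56.0
Step 3: S = 1.05e-07 m/g
Step 4: Convert to um/g: S = 0.105 um/g


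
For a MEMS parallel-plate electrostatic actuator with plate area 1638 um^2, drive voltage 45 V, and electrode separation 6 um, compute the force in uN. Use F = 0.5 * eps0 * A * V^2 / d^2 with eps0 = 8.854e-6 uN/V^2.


Step 1: Identify parameters.
eps0 = 8.854e-6 uN/V^2, A = 1638 um^2, V = 45 V, d = 6 um
Step 2: Compute V^2 = 45^2 = 2025
Step 3: Compute d^2 = 6^2 = 36
Step 4: F = 0.5 * 8.854e-6 * 1638 * 2025 / 36
F = 0.408 uN


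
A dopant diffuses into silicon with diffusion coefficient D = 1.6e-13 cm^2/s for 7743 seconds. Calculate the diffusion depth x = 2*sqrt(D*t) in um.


Step 1: Compute D*t = 1.6e-13 * 7743 = 1.23888e-09 cm^2
Step 2: sqrt(D*t) = 3.5198e-05 cm
Step 3: x = 2 * 3.5198e-05 cm = 7.0396e-05 cm
Step 4: Convert to um (1 cm = 1e4 um): x = 0.704 um


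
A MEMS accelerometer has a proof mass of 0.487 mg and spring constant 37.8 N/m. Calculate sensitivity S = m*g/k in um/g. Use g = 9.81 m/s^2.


Step 1: Convert mass: m = 0.487 mg = 4.87e-07 kg
Step 2: S = m * g / k = 4.87e-07 * 9.81 / 37.8
Step 3: S = 1.26e-07 m/g
Step 4: Convert to um/g: S = 0.126 um/g


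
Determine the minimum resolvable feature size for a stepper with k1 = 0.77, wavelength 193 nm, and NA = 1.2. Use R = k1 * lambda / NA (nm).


Step 1: Identify values: k1 = 0.77, lambda = 193 nm, NA = 1.2
Step 2: R = k1 * lambda / NA
R = 0.77 * 193 / 1.2
R = 123.8 nm


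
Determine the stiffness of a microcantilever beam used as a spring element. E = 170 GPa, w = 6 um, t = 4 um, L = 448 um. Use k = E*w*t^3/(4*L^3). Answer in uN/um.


Step 1: Convert E to consistent units (1 GPa = 1000 uN/um^2).
E = 170 GPa = 170000 uN/um^2
Step 2: Compute t^3 = 4^3 = 64
Step 3: Compute L^3 = 448^3 = 89915392
Step 4: k = 170000 * 6 * 64 / (4 * 89915392)
k = 0.1815 uN/um


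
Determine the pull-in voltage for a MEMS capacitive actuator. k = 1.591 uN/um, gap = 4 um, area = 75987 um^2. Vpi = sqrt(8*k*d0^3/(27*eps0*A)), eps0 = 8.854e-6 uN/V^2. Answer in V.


Step 1: Compute numerator: 8 * k * d0^3 = 8 * 1.591 * 4^3 = 814.592
Step 2: Compute denominator: 27 * eps0 * A = 27 * 8.854e-6 * 75987 = 18.1653
Step 3: Vpi = sqrt(814.592 / 18.1653)
Vpi = 6.7 V


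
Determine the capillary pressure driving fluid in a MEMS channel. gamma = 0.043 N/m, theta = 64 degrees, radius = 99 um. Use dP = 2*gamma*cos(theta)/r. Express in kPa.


Step 1: cos(64 deg) = 0.4384
Step 2: Convert r to m: r = 99e-6 m
Step 3: dP = 2 * 0.043 * 0.4384 / 99e-6 = 380.8 Pa
Step 4: Convert Pa to kPa (divide by 1000).
dP = 0.38 kPa


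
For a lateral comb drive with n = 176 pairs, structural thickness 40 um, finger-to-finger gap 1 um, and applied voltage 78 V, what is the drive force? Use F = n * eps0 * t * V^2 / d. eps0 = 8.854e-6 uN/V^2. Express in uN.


Step 1: Parameters: n=176, eps0=8.854e-6 uN/V^2, t=40 um, V=78 V, d=1 um
Step 2: V^2 = 6084
Step 3: F = 176 * 8.854e-6 * 40 * 6084 / 1
F = 379.229 uN


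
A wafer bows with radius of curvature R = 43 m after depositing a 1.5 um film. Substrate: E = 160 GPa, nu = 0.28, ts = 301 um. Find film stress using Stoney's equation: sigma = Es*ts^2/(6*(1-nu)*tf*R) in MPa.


Step 1: Compute numerator: Es * ts^2 = 160 * 301^2 = 14496160 (GPa*um^2)
Step 2: Compute denominator (R in um): 6*(1-nu)*tf*R = 6*0.72*1.5*43e6 = 278640000.0 (um^2)
Step 3: sigma (GPa) = 14496160 / 278640000.0 = 5.2025e-02 GPa
Step 4: Convert to MPa (x1000): sigma = 52.0 MPa


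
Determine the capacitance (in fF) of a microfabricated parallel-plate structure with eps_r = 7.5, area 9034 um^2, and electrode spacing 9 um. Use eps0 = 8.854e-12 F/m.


Step 1: Convert area to m^2: A = 9034e-12 m^2
Step 2: Convert gap to m: d = 9e-6 m
Step 3: C = eps0 * eps_r * A / d
C = 8.854e-12 * 7.5 * 9034e-12 / 9e-6
Step 4: Convert to fF (multiply by 1e15).
C = 66.66 fF


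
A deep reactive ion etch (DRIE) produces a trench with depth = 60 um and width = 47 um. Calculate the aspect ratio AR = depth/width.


Step 1: AR = depth / width
Step 2: AR = 60 / 47
AR = 1.3


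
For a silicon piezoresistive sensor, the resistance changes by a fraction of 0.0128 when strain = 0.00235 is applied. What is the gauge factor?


Step 1: Identify values.
dR/R = 0.0128, strain = 0.00235
Step 2: GF = (dR/R) / strain = 0.0128 / 0.00235
GF = 5.4


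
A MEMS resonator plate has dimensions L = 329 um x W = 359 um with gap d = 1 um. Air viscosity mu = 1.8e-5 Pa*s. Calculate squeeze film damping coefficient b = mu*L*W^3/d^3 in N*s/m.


Step 1: Convert to SI.
L = 329e-6 m, W = 359e-6 m, d = 1e-6 m
Step 2: W^3 = (359e-6)^3 = 4.63e-11 m^3
Step 3: d^3 = (1e-6)^3 = 1.00e-18 m^3
Step 4: b = 1.8e-5 * 329e-6 * 4.63e-11 / 1.00e-18
b = 2.74e-01 N*s/m


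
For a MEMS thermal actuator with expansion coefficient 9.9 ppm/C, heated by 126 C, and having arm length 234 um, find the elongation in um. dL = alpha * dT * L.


Step 1: Convert CTE: alpha = 9.9 ppm/C = 9.9e-6 /C
Step 2: dL = 9.9e-6 * 126 * 234
dL = 0.2919 um


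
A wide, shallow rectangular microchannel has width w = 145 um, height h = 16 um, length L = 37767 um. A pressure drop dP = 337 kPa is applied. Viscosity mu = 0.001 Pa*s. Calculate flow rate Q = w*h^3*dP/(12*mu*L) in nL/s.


Step 1: Convert all dimensions to SI (meters).
w = 145e-6 m, h = 16e-6 m, L = 37767e-6 m, dP = 337e3 Pa
Step 2: Q = w * h^3 * dP / (12 * mu * L)
Q = 145e-6 * (16e-6)^3 * 337e3 / (12 * 0.001 * 37767e-6) = 4.4163564e-10 m^3/s
Step 3: Convert Q from m^3/s to nL/s (1 m^3 = 1e12 nL, so multiply by 1e12).
Q = 441.636 nL/s


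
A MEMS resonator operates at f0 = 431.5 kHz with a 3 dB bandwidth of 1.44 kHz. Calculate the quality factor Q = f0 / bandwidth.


Step 1: Q = f0 / bandwidth
Step 2: Q = 431.5 / 1.44
Q = 299.7


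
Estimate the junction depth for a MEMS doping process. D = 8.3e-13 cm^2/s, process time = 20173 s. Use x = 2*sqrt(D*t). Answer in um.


Step 1: Compute D*t = 8.3e-13 * 20173 = 1.674359e-08 cm^2
Step 2: sqrt(D*t) = 1.29397e-04 cm
Step 3: x = 2 * 1.29397e-04 cm = 2.58794e-04 cm
Step 4: Convert to um (1 cm = 1e4 um): x = 2.588 um


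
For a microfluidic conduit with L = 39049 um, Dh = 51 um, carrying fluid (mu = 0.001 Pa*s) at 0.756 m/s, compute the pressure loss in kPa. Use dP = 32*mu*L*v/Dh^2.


Step 1: Convert to SI: L = 39049e-6 m, Dh = 51e-6 m
Step 2: dP = 32 * 0.001 * 39049e-6 * 0.756 / (51e-6)^2
Step 3: dP = 363196.24 Pa
Step 4: Convert to kPa: dP = 363.2 kPa


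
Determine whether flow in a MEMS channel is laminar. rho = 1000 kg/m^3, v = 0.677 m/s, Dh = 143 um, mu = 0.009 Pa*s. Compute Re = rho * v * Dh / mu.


Step 1: Convert Dh to meters: Dh = 143e-6 m
Step 2: Re = rho * v * Dh / mu
Re = 1000 * 0.677 * 143e-6 / 0.009
Re = 10.757
Since Re = 10.757 is below ~2300, the flow is laminar.


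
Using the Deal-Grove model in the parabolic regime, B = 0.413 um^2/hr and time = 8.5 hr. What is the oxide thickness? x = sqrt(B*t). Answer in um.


Step 1: Compute B*t = 0.413 * 8.5 = 3.5105
Step 2: x = sqrt(3.5105)
x = 1.874 um


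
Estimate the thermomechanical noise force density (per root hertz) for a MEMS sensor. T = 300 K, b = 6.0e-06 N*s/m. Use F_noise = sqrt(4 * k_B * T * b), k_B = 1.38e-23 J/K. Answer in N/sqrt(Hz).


Step 1: Compute 4 * k_B * T * b
= 4 * 1.38e-23 * 300 * 6.0e-06
= 9.9360e-26 N^2/Hz
Step 2: F_noise = sqrt(9.9360e-26)
F_noise = 3.15e-13 N/sqrt(Hz)


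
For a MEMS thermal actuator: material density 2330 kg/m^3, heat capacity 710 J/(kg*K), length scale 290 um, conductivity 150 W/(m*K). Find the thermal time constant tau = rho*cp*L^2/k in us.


Step 1: Convert L to m: L = 290e-6 m
Step 2: L^2 = (290e-6)^2 = 8.41e-08 m^2
Step 3: tau = 2330 * 710 * 8.41e-08 / 150 = 9.2751087e-04 s
Step 4: Convert to microseconds (multiply by 1e6).
tau = 927.511 us


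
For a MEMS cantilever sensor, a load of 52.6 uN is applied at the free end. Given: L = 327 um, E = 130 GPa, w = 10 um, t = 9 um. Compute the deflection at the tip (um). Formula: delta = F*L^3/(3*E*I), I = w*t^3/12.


Step 1: Calculate the second moment of area.
I = w * t^3 / 12 = 10 * 9^3 / 12 = 607.5 um^4
Step 2: Convert E to consistent units (1 GPa = 1000 uN/um^2).
E = 130 GPa = 130000 uN/um^2
Step 3: Calculate tip deflection.
delta = F * L^3 / (3 * E * I)
delta = 52.6 * 327^3 / (3 * 130000 * 607.5)
delta = 7.7628 um


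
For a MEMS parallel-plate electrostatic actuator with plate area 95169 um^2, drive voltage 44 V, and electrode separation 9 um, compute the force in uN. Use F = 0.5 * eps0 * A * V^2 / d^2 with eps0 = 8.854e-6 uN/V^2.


Step 1: Identify parameters.
eps0 = 8.854e-6 uN/V^2, A = 95169 um^2, V = 44 V, d = 9 um
Step 2: Compute V^2 = 44^2 = 1936
Step 3: Compute d^2 = 9^2 = 81
Step 4: F = 0.5 * 8.854e-6 * 95169 * 1936 / 81
F = 10.07 uN


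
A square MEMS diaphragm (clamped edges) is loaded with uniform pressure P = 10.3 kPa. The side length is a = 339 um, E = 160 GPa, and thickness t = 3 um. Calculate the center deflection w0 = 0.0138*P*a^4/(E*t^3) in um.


Step 1: Convert pressure to compatible units (E is in GPa, so P in GPa).
P = 10.3 kPa = 10.3e-6 GPa
Step 2: Compute numerator: 0.0138 * P * a^4.
a^4 = 339^4 = 13206836241
numerator = 0.0138 * 10.3e-6 * 13206836241 = 1.87722e+03
Step 3: Compute denominator: E * t^3 = 160 * 3^3 = 4320
Step 4: w0 = numerator / denominator = 1.87722e+03 / 4320 = 0.4345 um


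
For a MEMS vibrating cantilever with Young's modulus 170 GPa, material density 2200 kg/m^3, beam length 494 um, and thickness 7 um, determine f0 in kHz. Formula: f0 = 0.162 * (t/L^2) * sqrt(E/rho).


Step 1: Convert units to SI.
t_SI = 7e-6 m, L_SI = 494e-6 m
Step 2: Calculate sqrt(E/rho).
sqrt(170e9 / 2200) = 8790.49 m/s
Step 3: Compute f0.
f0 = 0.162 * 7e-6 / (494e-6)^2 * 8790.49 = 40848.1 Hz = 40.85 kHz


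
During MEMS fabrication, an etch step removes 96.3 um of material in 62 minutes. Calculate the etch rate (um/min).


Step 1: Etch rate = depth / time
Step 2: rate = 96.3 / 62
rate = 1.553 um/min


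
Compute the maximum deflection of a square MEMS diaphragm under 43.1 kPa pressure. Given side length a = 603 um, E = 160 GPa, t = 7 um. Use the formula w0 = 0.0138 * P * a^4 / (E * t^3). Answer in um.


Step 1: Convert pressure to compatible units (E is in GPa, so P in GPa).
P = 43.1 kPa = 43.1e-6 GPa
Step 2: Compute numerator: 0.0138 * P * a^4.
a^4 = 603^4 = 132211504881
numerator = 0.0138 * 43.1e-6 * 132211504881 = 7.863676e+04
Step 3: Compute denominator: E * t^3 = 160 * 7^3 = 54880
Step 4: w0 = numerator / denominator = 7.863676e+04 / 54880 = 1.4329 um


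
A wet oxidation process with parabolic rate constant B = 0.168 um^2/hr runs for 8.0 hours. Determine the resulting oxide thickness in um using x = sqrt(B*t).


Step 1: Compute B*t = 0.168 * 8.0 = 1.344
Step 2: x = sqrt(1.344)
x = 1.159 um


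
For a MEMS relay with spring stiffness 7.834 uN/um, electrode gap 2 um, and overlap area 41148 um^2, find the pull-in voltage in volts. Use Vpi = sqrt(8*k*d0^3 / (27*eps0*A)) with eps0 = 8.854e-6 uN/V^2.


Step 1: Compute numerator: 8 * k * d0^3 = 8 * 7.834 * 2^3 = 501.376
Step 2: Compute denominator: 27 * eps0 * A = 27 * 8.854e-6 * 41148 = 9.836759
Step 3: Vpi = sqrt(501.376 / 9.836759)
Vpi = 7.14 V


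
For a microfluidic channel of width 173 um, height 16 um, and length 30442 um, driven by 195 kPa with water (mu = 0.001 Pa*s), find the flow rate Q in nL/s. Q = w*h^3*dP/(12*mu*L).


Step 1: Convert all dimensions to SI (meters).
w = 173e-6 m, h = 16e-6 m, L = 30442e-6 m, dP = 195e3 Pa
Step 2: Q = w * h^3 * dP / (12 * mu * L)
Q = 173e-6 * (16e-6)^3 * 195e3 / (12 * 0.001 * 30442e-6) = 3.7825636e-10 m^3/s
Step 3: Convert Q from m^3/s to nL/s (1 m^3 = 1e12 nL, so multiply by 1e12).
Q = 378.256 nL/s


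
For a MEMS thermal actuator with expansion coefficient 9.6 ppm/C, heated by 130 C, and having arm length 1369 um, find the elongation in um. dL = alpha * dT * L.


Step 1: Convert CTE: alpha = 9.6 ppm/C = 9.6e-6 /C
Step 2: dL = 9.6e-6 * 130 * 1369
dL = 1.7085 um


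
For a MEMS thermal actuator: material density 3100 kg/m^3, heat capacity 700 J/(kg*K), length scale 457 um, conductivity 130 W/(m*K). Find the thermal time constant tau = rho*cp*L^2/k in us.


Step 1: Convert L to m: L = 457e-6 m
Step 2: L^2 = (457e-6)^2 = 2.08849e-07 m^2
Step 3: tau = 3100 * 700 * 2.08849e-07 / 130 = 3.48617177e-03 s
Step 4: Convert to microseconds (multiply by 1e6).
tau = 3486.172 us


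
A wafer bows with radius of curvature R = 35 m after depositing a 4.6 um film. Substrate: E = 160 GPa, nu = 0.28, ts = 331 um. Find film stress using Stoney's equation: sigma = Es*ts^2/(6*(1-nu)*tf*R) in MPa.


Step 1: Compute numerator: Es * ts^2 = 160 * 331^2 = 17529760 (GPa*um^2)
Step 2: Compute denominator (R in um): 6*(1-nu)*tf*R = 6*0.72*4.6*35e6 = 695520000.0 (um^2)
Step 3: sigma (GPa) = 17529760 / 695520000.0 = 2.5204e-02 GPa
Step 4: Convert to MPa (x1000): sigma = 25.2 MPa


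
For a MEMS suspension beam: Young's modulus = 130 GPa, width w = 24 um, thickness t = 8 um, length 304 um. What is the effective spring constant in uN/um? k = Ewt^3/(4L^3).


Step 1: Convert E to consistent units (1 GPa = 1000 uN/um^2).
E = 130 GPa = 130000 uN/um^2
Step 2: Compute t^3 = 8^3 = 512
Step 3: Compute L^3 = 304^3 = 28094464
Step 4: k = 130000 * 24 * 512 / (4 * 28094464)
k = 14.2149 uN/um


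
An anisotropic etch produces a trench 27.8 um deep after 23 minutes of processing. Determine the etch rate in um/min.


Step 1: Etch rate = depth / time
Step 2: rate = 27.8 / 23
rate = 1.209 um/min


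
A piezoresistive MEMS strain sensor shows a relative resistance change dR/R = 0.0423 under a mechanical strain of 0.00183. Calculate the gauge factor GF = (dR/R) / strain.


Step 1: Identify values.
dR/R = 0.0423, strain = 0.00183
Step 2: GF = (dR/R) / strain = 0.0423 / 0.00183
GF = 23.1


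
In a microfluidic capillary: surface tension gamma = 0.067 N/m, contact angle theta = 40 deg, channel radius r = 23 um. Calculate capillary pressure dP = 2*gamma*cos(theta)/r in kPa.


Step 1: cos(40 deg) = 0.766
Step 2: Convert r to m: r = 23e-6 m
Step 3: dP = 2 * 0.067 * 0.766 / 23e-6 = 4462.8 Pa
Step 4: Convert Pa to kPa (divide by 1000).
dP = 4.46 kPa


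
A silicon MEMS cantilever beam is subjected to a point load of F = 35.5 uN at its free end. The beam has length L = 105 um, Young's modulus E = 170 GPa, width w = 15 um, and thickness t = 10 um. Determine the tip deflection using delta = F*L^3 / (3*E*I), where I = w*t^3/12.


Step 1: Calculate the second moment of area.
I = w * t^3 / 12 = 15 * 10^3 / 12 = 1250.0 um^4
Step 2: Convert E to consistent units (1 GPa = 1000 uN/um^2).
E = 170 GPa = 170000 uN/um^2
Step 3: Calculate tip deflection.
delta = F * L^3 / (3 * E * I)
delta = 35.5 * 105^3 / (3 * 170000 * 1250.0)
delta = 0.0645 um


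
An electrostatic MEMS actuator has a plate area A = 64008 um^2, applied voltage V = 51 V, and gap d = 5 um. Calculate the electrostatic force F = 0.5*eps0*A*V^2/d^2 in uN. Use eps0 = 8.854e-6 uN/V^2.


Step 1: Identify parameters.
eps0 = 8.854e-6 uN/V^2, A = 64008 um^2, V = 51 V, d = 5 um
Step 2: Compute V^2 = 51^2 = 2601
Step 3: Compute d^2 = 5^2 = 25
Step 4: F = 0.5 * 8.854e-6 * 64008 * 2601 / 25
F = 29.481 uN


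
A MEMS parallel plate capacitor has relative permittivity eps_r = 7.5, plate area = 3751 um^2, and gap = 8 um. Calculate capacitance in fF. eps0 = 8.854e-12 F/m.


Step 1: Convert area to m^2: A = 3751e-12 m^2
Step 2: Convert gap to m: d = 8e-6 m
Step 3: C = eps0 * eps_r * A / d
C = 8.854e-12 * 7.5 * 3751e-12 / 8e-6
Step 4: Convert to fF (multiply by 1e15).
C = 31.14 fF


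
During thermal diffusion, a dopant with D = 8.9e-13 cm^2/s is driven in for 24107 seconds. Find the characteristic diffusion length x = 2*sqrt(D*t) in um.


Step 1: Compute D*t = 8.9e-13 * 24107 = 2.145523e-08 cm^2
Step 2: sqrt(D*t) = 1.4648e-04 cm
Step 3: x = 2 * 1.4648e-04 cm = 2.9296e-04 cm
Step 4: Convert to um (1 cm = 1e4 um): x = 2.93 um


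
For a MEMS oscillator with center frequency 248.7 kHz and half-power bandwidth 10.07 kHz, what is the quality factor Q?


Step 1: Q = f0 / bandwidth
Step 2: Q = 248.7 / 10.07
Q = 24.7


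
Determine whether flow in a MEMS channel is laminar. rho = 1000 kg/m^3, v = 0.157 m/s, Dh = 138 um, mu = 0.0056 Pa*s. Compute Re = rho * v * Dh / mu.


Step 1: Convert Dh to meters: Dh = 138e-6 m
Step 2: Re = rho * v * Dh / mu
Re = 1000 * 0.157 * 138e-6 / 0.0056
Re = 3.869
Since Re = 3.869 is below ~2300, the flow is laminar.


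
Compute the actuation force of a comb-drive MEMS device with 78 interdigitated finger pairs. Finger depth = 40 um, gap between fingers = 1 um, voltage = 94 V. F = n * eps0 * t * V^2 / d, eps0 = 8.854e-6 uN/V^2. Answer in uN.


Step 1: Parameters: n=78, eps0=8.854e-6 uN/V^2, t=40 um, V=94 V, d=1 um
Step 2: V^2 = 8836
Step 3: F = 78 * 8.854e-6 * 40 * 8836 / 1
F = 244.09 uN


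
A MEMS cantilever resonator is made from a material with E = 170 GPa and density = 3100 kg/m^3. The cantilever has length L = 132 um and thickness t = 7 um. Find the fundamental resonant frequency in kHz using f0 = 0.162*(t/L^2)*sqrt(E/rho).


Step 1: Convert units to SI.
t_SI = 7e-6 m, L_SI = 132e-6 m
Step 2: Calculate sqrt(E/rho).
sqrt(170e9 / 3100) = 7405.32 m/s
Step 3: Compute f0.
f0 = 0.162 * 7e-6 / (132e-6)^2 * 7405.32 = 481957.8 Hz = 481.96 kHz


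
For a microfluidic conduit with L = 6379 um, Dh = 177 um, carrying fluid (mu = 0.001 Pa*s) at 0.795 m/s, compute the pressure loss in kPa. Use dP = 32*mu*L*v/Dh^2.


Step 1: Convert to SI: L = 6379e-6 m, Dh = 177e-6 m
Step 2: dP = 32 * 0.001 * 6379e-6 * 0.795 / (177e-6)^2
Step 3: dP = 5179.92 Pa
Step 4: Convert to kPa: dP = 5.18 kPa


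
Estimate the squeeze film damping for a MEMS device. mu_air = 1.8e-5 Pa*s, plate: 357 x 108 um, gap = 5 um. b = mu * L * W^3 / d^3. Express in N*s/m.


Step 1: Convert to SI.
L = 357e-6 m, W = 108e-6 m, d = 5e-6 m
Step 2: W^3 = (108e-6)^3 = 1.26e-12 m^3
Step 3: d^3 = (5e-6)^3 = 1.25e-16 m^3
Step 4: b = 1.8e-5 * 357e-6 * 1.26e-12 / 1.25e-16
b = 6.48e-05 N*s/m


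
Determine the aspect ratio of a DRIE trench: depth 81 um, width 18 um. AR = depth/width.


Step 1: AR = depth / width
Step 2: AR = 81 / 18
AR = 4.5


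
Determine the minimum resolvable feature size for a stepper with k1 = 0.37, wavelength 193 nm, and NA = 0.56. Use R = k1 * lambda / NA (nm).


Step 1: Identify values: k1 = 0.37, lambda = 193 nm, NA = 0.56
Step 2: R = k1 * lambda / NA
R = 0.37 * 193 / 0.56
R = 127.5 nm


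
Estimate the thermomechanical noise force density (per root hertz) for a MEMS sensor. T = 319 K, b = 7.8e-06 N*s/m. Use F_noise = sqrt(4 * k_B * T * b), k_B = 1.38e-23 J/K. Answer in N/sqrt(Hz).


Step 1: Compute 4 * k_B * T * b
= 4 * 1.38e-23 * 319 * 7.8e-06
= 1.3735e-25 N^2/Hz
Step 2: F_noise = sqrt(1.3735e-25)
F_noise = 3.71e-13 N/sqrt(Hz)


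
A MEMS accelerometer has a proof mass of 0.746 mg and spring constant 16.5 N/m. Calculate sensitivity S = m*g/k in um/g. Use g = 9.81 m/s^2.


Step 1: Convert mass: m = 0.746 mg = 7.46e-07 kg
Step 2: S = m * g / k = 7.46e-07 * 9.81 / 16.5
Step 3: S = 4.44e-07 m/g
Step 4: Convert to um/g: S = 0.444 um/g


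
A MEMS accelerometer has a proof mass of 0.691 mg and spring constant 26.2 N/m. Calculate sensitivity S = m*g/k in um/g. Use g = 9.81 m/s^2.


Step 1: Convert mass: m = 0.691 mg = 6.91e-07 kg
Step 2: S = m * g / k = 6.91e-07 * 9.81 / 26.2
Step 3: S = 2.59e-07 m/g
Step 4: Convert to um/g: S = 0.259 um/g


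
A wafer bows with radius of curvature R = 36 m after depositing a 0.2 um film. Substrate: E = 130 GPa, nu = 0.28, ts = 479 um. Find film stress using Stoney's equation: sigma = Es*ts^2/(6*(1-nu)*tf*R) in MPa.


Step 1: Compute numerator: Es * ts^2 = 130 * 479^2 = 29827330 (GPa*um^2)
Step 2: Compute denominator (R in um): 6*(1-nu)*tf*R = 6*0.72*0.2*36e6 = 31104000.0 (um^2)
Step 3: sigma (GPa) = 29827330 / 31104000.0 = 9.58955e-01 GPa
Step 4: Convert to MPa (x1000): sigma = 959.0 MPa


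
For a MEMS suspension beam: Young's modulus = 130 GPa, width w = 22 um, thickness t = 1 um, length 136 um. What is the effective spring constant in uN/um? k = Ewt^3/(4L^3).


Step 1: Convert E to consistent units (1 GPa = 1000 uN/um^2).
E = 130 GPa = 130000 uN/um^2
Step 2: Compute t^3 = 1^3 = 1
Step 3: Compute L^3 = 136^3 = 2515456
Step 4: k = 130000 * 22 * 1 / (4 * 2515456)
k = 0.2842 uN/um


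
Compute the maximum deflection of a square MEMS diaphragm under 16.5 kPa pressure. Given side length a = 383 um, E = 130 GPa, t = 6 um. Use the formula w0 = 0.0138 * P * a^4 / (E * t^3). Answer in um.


Step 1: Convert pressure to compatible units (E is in GPa, so P in GPa).
P = 16.5 kPa = 16.5e-6 GPa
Step 2: Compute numerator: 0.0138 * P * a^4.
a^4 = 383^4 = 21517662721
numerator = 0.0138 * 16.5e-6 * 21517662721 = 4.89957e+03
Step 3: Compute denominator: E * t^3 = 130 * 6^3 = 28080
Step 4: w0 = numerator / denominator = 4.89957e+03 / 28080 = 0.1745 um


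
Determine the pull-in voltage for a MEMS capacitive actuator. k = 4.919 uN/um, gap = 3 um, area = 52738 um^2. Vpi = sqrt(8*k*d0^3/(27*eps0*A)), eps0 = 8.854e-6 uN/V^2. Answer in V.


Step 1: Compute numerator: 8 * k * d0^3 = 8 * 4.919 * 3^3 = 1062.504
Step 2: Compute denominator: 27 * eps0 * A = 27 * 8.854e-6 * 52738 = 12.607441
Step 3: Vpi = sqrt(1062.504 / 12.607441)
Vpi = 9.18 V


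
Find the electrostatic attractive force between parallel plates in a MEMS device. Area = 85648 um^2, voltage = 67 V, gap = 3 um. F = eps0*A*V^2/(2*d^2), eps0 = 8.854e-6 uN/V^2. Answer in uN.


Step 1: Identify parameters.
eps0 = 8.854e-6 uN/V^2, A = 85648 um^2, V = 67 V, d = 3 um
Step 2: Compute V^2 = 67^2 = 4489
Step 3: Compute d^2 = 3^2 = 9
Step 4: F = 0.5 * 8.854e-6 * 85648 * 4489 / 9
F = 189.118 uN


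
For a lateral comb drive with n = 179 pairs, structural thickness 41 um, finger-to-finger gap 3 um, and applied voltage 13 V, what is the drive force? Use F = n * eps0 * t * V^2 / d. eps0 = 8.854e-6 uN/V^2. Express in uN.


Step 1: Parameters: n=179, eps0=8.854e-6 uN/V^2, t=41 um, V=13 V, d=3 um
Step 2: V^2 = 169
Step 3: F = 179 * 8.854e-6 * 41 * 169 / 3
F = 3.661 uN


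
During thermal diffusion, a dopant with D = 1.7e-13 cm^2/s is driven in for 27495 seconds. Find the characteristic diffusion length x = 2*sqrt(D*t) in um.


Step 1: Compute D*t = 1.7e-13 * 27495 = 4.67415e-09 cm^2
Step 2: sqrt(D*t) = 6.83678e-05 cm
Step 3: x = 2 * 6.83678e-05 cm = 1.367356e-04 cm
Step 4: Convert to um (1 cm = 1e4 um): x = 1.367 um


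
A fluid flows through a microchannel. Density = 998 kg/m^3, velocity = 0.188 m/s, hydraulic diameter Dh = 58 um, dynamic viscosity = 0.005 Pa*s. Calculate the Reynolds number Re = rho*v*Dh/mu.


Step 1: Convert Dh to meters: Dh = 58e-6 m
Step 2: Re = rho * v * Dh / mu
Re = 998 * 0.188 * 58e-6 / 0.005
Re = 2.176


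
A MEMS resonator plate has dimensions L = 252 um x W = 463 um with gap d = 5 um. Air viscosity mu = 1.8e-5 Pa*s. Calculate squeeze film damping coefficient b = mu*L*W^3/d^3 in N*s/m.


Step 1: Convert to SI.
L = 252e-6 m, W = 463e-6 m, d = 5e-6 m
Step 2: W^3 = (463e-6)^3 = 9.93e-11 m^3
Step 3: d^3 = (5e-6)^3 = 1.25e-16 m^3
Step 4: b = 1.8e-5 * 252e-6 * 9.93e-11 / 1.25e-16
b = 3.60e-03 N*s/m


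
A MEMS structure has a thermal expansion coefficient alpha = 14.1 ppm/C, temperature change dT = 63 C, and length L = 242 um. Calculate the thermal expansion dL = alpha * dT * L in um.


Step 1: Convert CTE: alpha = 14.1 ppm/C = 14.1e-6 /C
Step 2: dL = 14.1e-6 * 63 * 242
dL = 0.215 um


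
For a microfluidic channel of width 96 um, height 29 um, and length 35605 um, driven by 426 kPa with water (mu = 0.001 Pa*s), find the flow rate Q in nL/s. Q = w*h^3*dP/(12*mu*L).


Step 1: Convert all dimensions to SI (meters).
w = 96e-6 m, h = 29e-6 m, L = 35605e-6 m, dP = 426e3 Pa
Step 2: Q = w * h^3 * dP / (12 * mu * L)
Q = 96e-6 * (29e-6)^3 * 426e3 / (12 * 0.001 * 35605e-6) = 2.33443932e-09 m^3/s
Step 3: Convert Q from m^3/s to nL/s (1 m^3 = 1e12 nL, so multiply by 1e12).
Q = 2334.439 nL/s


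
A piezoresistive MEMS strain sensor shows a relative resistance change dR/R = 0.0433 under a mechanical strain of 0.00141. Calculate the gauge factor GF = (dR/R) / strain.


Step 1: Identify values.
dR/R = 0.0433, strain = 0.00141
Step 2: GF = (dR/R) / strain = 0.0433 / 0.00141
GF = 30.7


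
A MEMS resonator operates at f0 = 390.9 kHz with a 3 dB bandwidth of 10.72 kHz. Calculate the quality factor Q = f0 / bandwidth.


Step 1: Q = f0 / bandwidth
Step 2: Q = 390.9 / 10.72
Q = 36.5


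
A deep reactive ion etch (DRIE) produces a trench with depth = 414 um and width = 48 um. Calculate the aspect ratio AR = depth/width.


Step 1: AR = depth / width
Step 2: AR = 414 / 48
AR = 8.6


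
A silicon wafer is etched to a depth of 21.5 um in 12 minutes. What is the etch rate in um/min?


Step 1: Etch rate = depth / time
Step 2: rate = 21.5 / 12
rate = 1.792 um/min


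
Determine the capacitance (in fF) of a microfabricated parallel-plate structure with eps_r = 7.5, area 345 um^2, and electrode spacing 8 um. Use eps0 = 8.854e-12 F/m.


Step 1: Convert area to m^2: A = 345e-12 m^2
Step 2: Convert gap to m: d = 8e-6 m
Step 3: C = eps0 * eps_r * A / d
C = 8.854e-12 * 7.5 * 345e-12 / 8e-6
Step 4: Convert to fF (multiply by 1e15).
C = 2.86 fF


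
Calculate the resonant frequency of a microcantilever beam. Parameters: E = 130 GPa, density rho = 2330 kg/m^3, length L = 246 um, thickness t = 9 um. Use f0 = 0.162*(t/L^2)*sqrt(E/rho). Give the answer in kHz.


Step 1: Convert units to SI.
t_SI = 9e-6 m, L_SI = 246e-6 m
Step 2: Calculate sqrt(E/rho).
sqrt(130e9 / 2330) = 7469.54 m/s
Step 3: Compute f0.
f0 = 0.162 * 9e-6 / (246e-6)^2 * 7469.54 = 179962.1 Hz = 179.96 kHz


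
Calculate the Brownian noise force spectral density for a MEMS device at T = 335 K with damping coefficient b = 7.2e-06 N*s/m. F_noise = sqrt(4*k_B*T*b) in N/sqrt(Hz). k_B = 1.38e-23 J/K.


Step 1: Compute 4 * k_B * T * b
= 4 * 1.38e-23 * 335 * 7.2e-06
= 1.3314e-25 N^2/Hz
Step 2: F_noise = sqrt(1.3314e-25)
F_noise = 3.65e-13 N/sqrt(Hz)


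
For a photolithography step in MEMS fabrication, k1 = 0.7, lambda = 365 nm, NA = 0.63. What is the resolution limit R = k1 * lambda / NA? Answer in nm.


Step 1: Identify values: k1 = 0.7, lambda = 365 nm, NA = 0.63
Step 2: R = k1 * lambda / NA
R = 0.7 * 365 / 0.63
R = 405.6 nm


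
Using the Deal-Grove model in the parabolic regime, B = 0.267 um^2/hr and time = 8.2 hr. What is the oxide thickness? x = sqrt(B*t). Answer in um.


Step 1: Compute B*t = 0.267 * 8.2 = 2.1894
Step 2: x = sqrt(2.1894)
x = 1.48 um


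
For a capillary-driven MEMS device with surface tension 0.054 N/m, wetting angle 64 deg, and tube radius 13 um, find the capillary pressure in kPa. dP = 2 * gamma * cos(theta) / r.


Step 1: cos(64 deg) = 0.4384
Step 2: Convert r to m: r = 13e-6 m
Step 3: dP = 2 * 0.054 * 0.4384 / 13e-6 = 3642.1 Pa
Step 4: Convert Pa to kPa (divide by 1000).
dP = 3.64 kPa


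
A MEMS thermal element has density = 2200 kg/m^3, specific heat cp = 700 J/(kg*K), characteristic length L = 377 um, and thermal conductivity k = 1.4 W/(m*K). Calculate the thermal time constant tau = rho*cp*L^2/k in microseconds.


Step 1: Convert L to m: L = 377e-6 m
Step 2: L^2 = (377e-6)^2 = 1.42129e-07 m^2
Step 3: tau = 2200 * 700 * 1.42129e-07 / 1.4 = 1.563419e-01 s
Step 4: Convert to microseconds (multiply by 1e6).
tau = 156341.9 us


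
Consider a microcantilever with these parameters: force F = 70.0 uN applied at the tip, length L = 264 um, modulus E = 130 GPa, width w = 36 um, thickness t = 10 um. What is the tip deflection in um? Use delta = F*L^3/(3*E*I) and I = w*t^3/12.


Step 1: Calculate the second moment of area.
I = w * t^3 / 12 = 36 * 10^3 / 12 = 3000.0 um^4
Step 2: Convert E to consistent units (1 GPa = 1000 uN/um^2).
E = 130 GPa = 130000 uN/um^2
Step 3: Calculate tip deflection.
delta = F * L^3 / (3 * E * I)
delta = 70.0 * 264^3 / (3 * 130000 * 3000.0)
delta = 1.1008 um
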